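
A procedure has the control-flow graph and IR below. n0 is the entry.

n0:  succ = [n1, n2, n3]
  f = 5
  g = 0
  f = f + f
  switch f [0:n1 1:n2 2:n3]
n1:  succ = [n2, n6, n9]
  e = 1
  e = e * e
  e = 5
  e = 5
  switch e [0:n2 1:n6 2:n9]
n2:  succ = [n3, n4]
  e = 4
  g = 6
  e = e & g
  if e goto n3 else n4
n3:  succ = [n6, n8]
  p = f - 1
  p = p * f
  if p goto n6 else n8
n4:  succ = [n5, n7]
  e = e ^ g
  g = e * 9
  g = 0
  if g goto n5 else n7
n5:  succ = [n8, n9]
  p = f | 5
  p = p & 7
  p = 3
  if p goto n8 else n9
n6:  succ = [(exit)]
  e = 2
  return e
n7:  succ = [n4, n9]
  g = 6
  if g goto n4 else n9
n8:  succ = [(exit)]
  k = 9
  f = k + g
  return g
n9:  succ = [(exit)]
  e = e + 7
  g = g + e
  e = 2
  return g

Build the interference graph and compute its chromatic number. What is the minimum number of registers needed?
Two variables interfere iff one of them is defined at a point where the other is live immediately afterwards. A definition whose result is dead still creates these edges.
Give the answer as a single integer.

Block summaries:
  n0: {f,g} / ∅
  n1: {e} / ∅
  n2: {e,g} / ∅
  n3: {p} / {f}
  n4: {e,g} / {e,g}
  n5: {p} / {f}
  n6: {e} / ∅
  n7: {g} / ∅
  n8: {f,k} / {g}
  n9: {e,g} / {e,g}

Backward fixpoint:
  n0 li=∅ lo={f,g}
  n1 li={f,g} lo={e,f,g}
  n2 li={f} lo={e,f,g}
  n3 li={f,g} lo={g}
  n4 li={e,f,g} lo={e,f,g}
  n5 li={e,f,g} lo={e,g}
  n6 li=∅ lo=∅
  n7 li={e,f} lo={e,f,g}
  n8 li={g} lo=∅
  n9 li={e,g} lo=∅

Conflict graph:
  e↔{f,g,p}
  f↔{e,g,p}
  g↔{e,f,k,p}
  k↔{g}
  p↔{e,f,g}

Chromatic number:
  {e,f,g,p} pairwise interfere (4-clique) ⇒ χ ≥ 4
  assign e→r1 f→r2 g→r0 k→r1 p→r3 — no edge inside a register ⇒ χ ≤ 4
  χ = 4

Answer: 4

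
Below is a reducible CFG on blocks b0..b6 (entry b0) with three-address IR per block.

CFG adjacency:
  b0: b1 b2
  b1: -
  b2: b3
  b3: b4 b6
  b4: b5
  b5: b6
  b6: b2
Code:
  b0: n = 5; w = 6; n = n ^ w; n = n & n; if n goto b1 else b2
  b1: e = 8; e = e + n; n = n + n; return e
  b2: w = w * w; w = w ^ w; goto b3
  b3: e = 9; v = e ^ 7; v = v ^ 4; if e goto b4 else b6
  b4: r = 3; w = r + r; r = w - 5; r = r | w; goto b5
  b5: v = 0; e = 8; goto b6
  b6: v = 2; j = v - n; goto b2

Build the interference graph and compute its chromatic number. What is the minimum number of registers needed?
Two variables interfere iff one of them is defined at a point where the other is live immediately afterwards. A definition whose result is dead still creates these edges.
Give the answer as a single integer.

def/use:
  b0: {n,w} / ∅
  b1: {e,n} / {n}
  b2: {w} / {w}
  b3: {e,v} / ∅
  b4: {r,w} / ∅
  b5: {e,v} / ∅
  b6: {j,v} / {n}

Live sets:
  b0: in=∅ out={n,w}
  b1: in={n} out=∅
  b2: in={n,w} out={n,w}
  b3: in={n,w} out={n,w}
  b4: in={n} out={n,w}
  b5: in={n,w} out={n,w}
  b6: in={n,w} out={n,w}

Conflict graph:
  e: {n,v,w}
  j: {n,w}
  n: {e,j,r,v,w}
  r: {n,w}
  v: {e,n,w}
  w: {e,j,n,r,v}

Registers:
  {e,n,v,w} pairwise interfere (4-clique) ⇒ χ ≥ 4
  4-colouring: R0={n}  R1={w}  R2={e,j,r}  R3={v}
  χ = 4

Answer: 4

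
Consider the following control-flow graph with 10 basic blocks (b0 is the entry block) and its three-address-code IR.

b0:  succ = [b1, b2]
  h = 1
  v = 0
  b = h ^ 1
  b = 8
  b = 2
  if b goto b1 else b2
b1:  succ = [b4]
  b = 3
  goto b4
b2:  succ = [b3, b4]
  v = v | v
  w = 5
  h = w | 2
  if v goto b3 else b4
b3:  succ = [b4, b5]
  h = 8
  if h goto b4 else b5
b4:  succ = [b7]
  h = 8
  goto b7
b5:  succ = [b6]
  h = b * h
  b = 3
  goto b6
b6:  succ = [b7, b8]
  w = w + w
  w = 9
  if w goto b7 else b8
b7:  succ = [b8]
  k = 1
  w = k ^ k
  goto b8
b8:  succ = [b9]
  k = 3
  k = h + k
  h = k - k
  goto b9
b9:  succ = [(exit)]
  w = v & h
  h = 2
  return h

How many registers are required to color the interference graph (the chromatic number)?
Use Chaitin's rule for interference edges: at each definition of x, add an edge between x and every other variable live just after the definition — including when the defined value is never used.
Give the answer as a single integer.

Block summaries:
  b0: def={b,h,v} ue=∅
  b1: def={b} ue=∅
  b2: def={h,v,w} ue={v}
  b3: def={h} ue=∅
  b4: def={h} ue=∅
  b5: def={b,h} ue={b,h}
  b6: def={w} ue={w}
  b7: def={k,w} ue=∅
  b8: def={h,k} ue={h}
  b9: def={h,w} ue={h,v}

Live sets:
  live b0: ∅→{b,v}
  live b1: {v}→{v}
  live b2: {b,v}→{b,v,w}
  live b3: {b,v,w}→{b,h,v,w}
  live b4: {v}→{h,v}
  live b5: {b,h,v,w}→{h,v,w}
  live b6: {h,v,w}→{h,v}
  live b7: {h,v}→{h,v}
  live b8: {h,v}→{h,v}
  live b9: {h,v}→∅

Interfere edges:
  b: {h,v,w}
  h: {b,k,v,w}
  k: {h,v}
  v: {b,h,k,w}
  w: {b,h,v}

Chromatic number:
  {b,h,v,w} pairwise interfere (4-clique) ⇒ χ ≥ 4
  assign b→r2 h→r0 k→r2 v→r1 w→r3 — no edge inside a register ⇒ χ ≤ 4
  χ = 4

Answer: 4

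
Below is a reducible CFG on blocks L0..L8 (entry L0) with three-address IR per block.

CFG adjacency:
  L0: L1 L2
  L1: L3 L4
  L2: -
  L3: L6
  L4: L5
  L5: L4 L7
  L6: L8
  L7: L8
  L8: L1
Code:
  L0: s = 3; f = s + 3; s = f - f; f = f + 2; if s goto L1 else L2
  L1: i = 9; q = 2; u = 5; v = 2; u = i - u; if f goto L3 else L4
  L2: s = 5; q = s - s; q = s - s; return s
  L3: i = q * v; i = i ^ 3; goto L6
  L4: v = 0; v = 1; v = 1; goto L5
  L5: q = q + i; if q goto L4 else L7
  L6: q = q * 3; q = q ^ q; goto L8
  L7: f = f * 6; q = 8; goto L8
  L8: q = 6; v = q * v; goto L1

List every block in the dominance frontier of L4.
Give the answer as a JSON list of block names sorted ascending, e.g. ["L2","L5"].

Answer: ["L4", "L8"]

Working:
idom tree: L1←L0 L2←L0 L3←L1 L4←L1 L5←L4 L6←L3 L7←L5 L8←L1
Dom∩ at merges:
  L1: preds {L0,L8}: {L0} ∩ {L0,L1,L8} = {L0}; idom=L0
  L4: preds {L1,L5}: {L0,L1} ∩ {L0,L1,L4,L5} = {L0,L1}; idom=L1
  L8: preds {L6,L7}: {L0,L1,L3,L6} ∩ {L0,L1,L4,L5,L7} = {L0,L1}; idom=L1

DF derivation:
  L1←L0: walk · to L0
  L1←L8: walk L8→L1 to L0
  L4←L1: walk · to L1
  L4←L5: walk L5→L4 to L1
  L8←L6: walk L6→L3 to L1
  L8←L7: walk L7→L5→L4 to L1
  L0: DF=∅
  L1: DF={L1}
  L2: DF=∅
  L3: DF={L8}
  L4: DF={L4,L8}
  L5: DF={L4,L8}
  L6: DF={L8}
  L7: DF={L8}
  L8: DF={L1}

DF(L4) = ["L4", "L8"]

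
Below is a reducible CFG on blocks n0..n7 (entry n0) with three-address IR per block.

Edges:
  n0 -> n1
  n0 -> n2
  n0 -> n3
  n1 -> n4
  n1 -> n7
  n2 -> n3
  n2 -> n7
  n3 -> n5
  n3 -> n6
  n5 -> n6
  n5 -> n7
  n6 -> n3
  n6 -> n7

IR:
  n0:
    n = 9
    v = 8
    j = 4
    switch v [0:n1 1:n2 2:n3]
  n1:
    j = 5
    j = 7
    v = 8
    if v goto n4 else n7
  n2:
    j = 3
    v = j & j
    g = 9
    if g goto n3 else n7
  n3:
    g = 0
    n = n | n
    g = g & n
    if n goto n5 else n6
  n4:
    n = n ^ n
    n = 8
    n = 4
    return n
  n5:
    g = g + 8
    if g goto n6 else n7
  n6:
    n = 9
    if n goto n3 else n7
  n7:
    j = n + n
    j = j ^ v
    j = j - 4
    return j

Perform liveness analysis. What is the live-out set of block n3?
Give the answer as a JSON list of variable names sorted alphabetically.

def/use:
  n0: {j,n,v} / ∅
  n1: {j,v} / ∅
  n2: {g,j,v} / ∅
  n3: {g,n} / {n}
  n4: {n} / {n}
  n5: {g} / {g}
  n6: {n} / ∅
  n7: {j} / {n,v}

Backward fixpoint:
  live n0: ∅→{n,v}
  live n1: {n}→{n,v}
  live n2: {n}→{n,v}
  live n3: {n,v}→{g,n,v}
  live n4: {n}→∅
  live n5: {g,n,v}→{n,v}
  live n6: {v}→{n,v}
  live n7: {n,v}→∅

live-out(n3) = ["g", "n", "v"]

Answer: ["g", "n", "v"]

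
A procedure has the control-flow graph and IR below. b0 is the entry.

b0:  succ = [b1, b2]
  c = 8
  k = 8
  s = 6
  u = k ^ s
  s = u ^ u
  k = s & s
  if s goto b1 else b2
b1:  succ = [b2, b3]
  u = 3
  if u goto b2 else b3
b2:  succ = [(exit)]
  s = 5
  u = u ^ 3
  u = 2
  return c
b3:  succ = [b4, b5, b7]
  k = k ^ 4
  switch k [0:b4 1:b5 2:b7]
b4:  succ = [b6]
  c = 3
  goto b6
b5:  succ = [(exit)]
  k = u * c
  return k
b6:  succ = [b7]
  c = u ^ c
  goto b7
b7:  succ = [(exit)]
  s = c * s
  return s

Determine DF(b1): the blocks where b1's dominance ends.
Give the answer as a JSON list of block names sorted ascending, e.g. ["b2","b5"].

Answer: ["b2"]

Working:
idom tree: b1←b0 b2←b0 b3←b1 b4←b3 b5←b3 b6←b4 b7←b3
Dom∩ at merges:
  b2: preds {b0,b1}: {b0} ∩ {b0,b1} = {b0}; idom=b0
  b7: preds {b3,b6}: {b0,b1,b3} ∩ {b0,b1,b3,b4,b6} = {b0,b1,b3}; idom=b3

Frontier:
  join b2 pred b0: · stop@b0
  join b2 pred b1: b1 stop@b0
  join b7 pred b3: · stop@b3
  join b7 pred b6: b6→b4 stop@b3
  DF(b0)=∅
  DF(b1)={b2}
  DF(b2)=∅
  DF(b3)=∅
  DF(b4)={b7}
  DF(b5)=∅
  DF(b6)={b7}
  DF(b7)=∅

DF(b1) = ["b2"]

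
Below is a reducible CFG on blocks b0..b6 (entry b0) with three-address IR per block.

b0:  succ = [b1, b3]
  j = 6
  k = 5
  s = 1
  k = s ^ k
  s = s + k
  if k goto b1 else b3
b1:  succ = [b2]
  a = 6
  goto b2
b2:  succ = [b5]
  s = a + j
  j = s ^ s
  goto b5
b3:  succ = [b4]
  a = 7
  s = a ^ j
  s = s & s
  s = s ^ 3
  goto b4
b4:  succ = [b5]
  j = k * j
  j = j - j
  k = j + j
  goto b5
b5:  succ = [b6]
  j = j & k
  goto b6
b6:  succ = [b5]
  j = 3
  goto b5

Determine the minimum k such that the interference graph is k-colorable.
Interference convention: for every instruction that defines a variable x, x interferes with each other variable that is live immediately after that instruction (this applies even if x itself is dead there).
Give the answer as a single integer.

Answer: 3

Working:
Per-block:
  b0 def {j,k,s} use ∅
  b1 def {a} use ∅
  b2 def {j,s} use {a,j}
  b3 def {a,s} use {j}
  b4 def {j,k} use {j,k}
  b5 def {j} use {j,k}
  b6 def {j} use ∅

Backward fixpoint:
  b0 li=∅ lo={j,k}
  b1 li={j,k} lo={a,j,k}
  b2 li={a,j,k} lo={j,k}
  b3 li={j,k} lo={j,k}
  b4 li={j,k} lo={j,k}
  b5 li={j,k} lo={k}
  b6 li={k} lo={j,k}

Conflict graph:
  a — {j,k}
  j — {a,k,s}
  k — {a,j,s}
  s — {j,k}

Registers:
  {a,j,k} pairwise interfere (3-clique) ⇒ χ ≥ 3
  assign a→R2 j→R0 k→R1 s→R2 — no edge inside a register ⇒ χ ≤ 3
  χ = 3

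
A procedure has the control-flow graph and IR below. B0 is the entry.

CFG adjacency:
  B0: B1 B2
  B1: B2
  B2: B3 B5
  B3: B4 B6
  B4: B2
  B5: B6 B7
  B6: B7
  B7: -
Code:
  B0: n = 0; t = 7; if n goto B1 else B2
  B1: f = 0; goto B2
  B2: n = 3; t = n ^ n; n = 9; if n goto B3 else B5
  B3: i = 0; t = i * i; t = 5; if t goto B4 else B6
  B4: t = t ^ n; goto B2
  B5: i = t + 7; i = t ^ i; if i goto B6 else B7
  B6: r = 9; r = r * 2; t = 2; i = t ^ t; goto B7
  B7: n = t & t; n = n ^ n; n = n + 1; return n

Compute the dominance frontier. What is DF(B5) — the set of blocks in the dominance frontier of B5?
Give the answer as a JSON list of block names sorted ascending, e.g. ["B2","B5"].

idom tree: B1←B0 B2←B0 B3←B2 B4←B3 B5←B2 B6←B2 B7←B2
Join-block Dom:
  B2: preds {B0,B1,B4}: {B0} ∩ {B0,B1} ∩ {B0,B2,B3,B4} = {B0}; idom=B0
  B6: preds {B3,B5}: {B0,B2,B3} ∩ {B0,B2,B5} = {B0,B2}; idom=B2
  B7: preds {B5,B6}: {B0,B2,B5} ∩ {B0,B2,B6} = {B0,B2}; idom=B2

DF walk-up:
  B2←B0: walk · to B0
  B2←B1: walk B1 to B0
  B2←B4: walk B4→B3→B2 to B0
  B6←B3: walk B3 to B2
  B6←B5: walk B5 to B2
  B7←B5: walk B5 to B2
  B7←B6: walk B6 to B2
  B0 → ∅
  B1 → {B2}
  B2 → {B2}
  B3 → {B2,B6}
  B4 → {B2}
  B5 → {B6,B7}
  B6 → {B7}
  B7 → ∅

DF(B5) = ["B6", "B7"]

Answer: ["B6", "B7"]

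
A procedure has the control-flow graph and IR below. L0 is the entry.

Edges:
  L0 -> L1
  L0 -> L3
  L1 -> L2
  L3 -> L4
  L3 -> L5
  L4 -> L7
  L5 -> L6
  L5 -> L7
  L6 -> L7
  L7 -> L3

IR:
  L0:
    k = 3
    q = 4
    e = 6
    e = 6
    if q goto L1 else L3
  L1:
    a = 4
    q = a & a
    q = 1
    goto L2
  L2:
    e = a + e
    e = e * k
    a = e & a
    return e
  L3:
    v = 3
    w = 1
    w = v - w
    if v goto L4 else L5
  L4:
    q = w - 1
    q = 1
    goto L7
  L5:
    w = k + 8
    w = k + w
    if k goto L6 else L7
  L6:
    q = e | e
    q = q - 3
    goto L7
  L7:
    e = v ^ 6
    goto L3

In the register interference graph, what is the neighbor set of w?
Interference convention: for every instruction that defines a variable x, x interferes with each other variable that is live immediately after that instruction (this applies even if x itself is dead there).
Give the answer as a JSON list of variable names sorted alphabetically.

Answer: ["e", "k", "v"]

Derivation:
Block summaries:
  L0: {e,k,q} / ∅
  L1: {a,q} / ∅
  L2: {a,e} / {a,e,k}
  L3: {v,w} / ∅
  L4: {q} / {w}
  L5: {w} / {k}
  L6: {q} / {e}
  L7: {e} / {v}

Liveness:
  live L0: ∅→{e,k}
  live L1: {e,k}→{a,e,k}
  live L2: {a,e,k}→∅
  live L3: {e,k}→{e,k,v,w}
  live L4: {k,v,w}→{k,v}
  live L5: {e,k,v}→{e,k,v}
  live L6: {e,k,v}→{k,v}
  live L7: {k,v}→{e,k}

Interfere edges:
  a↔{e,k,q}
  e↔{a,k,q,v,w}
  k↔{a,e,q,v,w}
  q↔{a,e,k,v}
  v↔{e,k,q,w}
  w↔{e,k,v}

N(w) = ["e", "k", "v"]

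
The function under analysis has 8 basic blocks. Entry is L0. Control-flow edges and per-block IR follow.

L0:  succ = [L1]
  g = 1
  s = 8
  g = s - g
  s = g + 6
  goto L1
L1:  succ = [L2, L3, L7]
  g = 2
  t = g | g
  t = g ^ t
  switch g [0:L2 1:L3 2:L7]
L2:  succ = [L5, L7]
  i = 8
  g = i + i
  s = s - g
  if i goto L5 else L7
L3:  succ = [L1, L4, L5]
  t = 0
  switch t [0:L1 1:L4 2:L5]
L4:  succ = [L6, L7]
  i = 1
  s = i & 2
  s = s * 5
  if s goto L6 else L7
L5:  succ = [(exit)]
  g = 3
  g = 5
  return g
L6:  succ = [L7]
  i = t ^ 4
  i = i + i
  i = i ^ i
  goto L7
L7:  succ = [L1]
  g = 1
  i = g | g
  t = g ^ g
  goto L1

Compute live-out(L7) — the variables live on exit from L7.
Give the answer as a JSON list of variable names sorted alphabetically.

Answer: ["s"]

Derivation:
def/use:
  L0: def={g,s} ue=∅
  L1: def={g,t} ue=∅
  L2: def={g,i,s} ue={s}
  L3: def={t} ue=∅
  L4: def={i,s} ue=∅
  L5: def={g} ue=∅
  L6: def={i} ue={t}
  L7: def={g,i,t} ue=∅

Live sets:
  L0: in=∅ out={s}
  L1: in={s} out={s}
  L2: in={s} out={s}
  L3: in={s} out={s,t}
  L4: in={t} out={s,t}
  L5: in=∅ out=∅
  L6: in={s,t} out={s}
  L7: in={s} out={s}

live-out(L7) = ["s"]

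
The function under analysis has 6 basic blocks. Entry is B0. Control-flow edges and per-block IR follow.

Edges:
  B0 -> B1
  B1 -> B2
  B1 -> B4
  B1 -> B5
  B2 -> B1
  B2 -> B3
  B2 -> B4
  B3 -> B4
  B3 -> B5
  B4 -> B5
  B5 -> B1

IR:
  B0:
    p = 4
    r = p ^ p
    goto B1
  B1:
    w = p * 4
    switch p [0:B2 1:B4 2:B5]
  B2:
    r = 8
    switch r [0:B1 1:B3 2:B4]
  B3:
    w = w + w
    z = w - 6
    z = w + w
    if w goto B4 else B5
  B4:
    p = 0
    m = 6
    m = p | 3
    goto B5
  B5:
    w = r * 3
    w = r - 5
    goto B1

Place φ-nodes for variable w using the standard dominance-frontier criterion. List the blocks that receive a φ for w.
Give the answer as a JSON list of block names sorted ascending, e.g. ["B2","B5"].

Answer: ["B1", "B4", "B5"]

Derivation:
idom tree: B1←B0 B2←B1 B3←B2 B4←B1 B5←B1
Join-block Dom:
  B1: preds {B0,B2,B5}: {B0} ∩ {B0,B1,B2} ∩ {B0,B1,B5} = {B0}; idom=B0
  B4: preds {B1,B2,B3}: {B0,B1} ∩ {B0,B1,B2} ∩ {B0,B1,B2,B3} = {B0,B1}; idom=B1
  B5: preds {B1,B3,B4}: {B0,B1} ∩ {B0,B1,B2,B3} ∩ {B0,B1,B4} = {B0,B1}; idom=B1

Frontier:
  join B1 pred B0: · stop@B0
  join B1 pred B2: B2→B1 stop@B0
  join B1 pred B5: B5→B1 stop@B0
  join B4 pred B1: · stop@B1
  join B4 pred B2: B2 stop@B1
  join B4 pred B3: B3→B2 stop@B1
  join B5 pred B1: · stop@B1
  join B5 pred B3: B3→B2 stop@B1
  join B5 pred B4: B4 stop@B1
  DF(B0)=∅
  DF(B1)={B1}
  DF(B2)={B1,B4,B5}
  DF(B3)={B4,B5}
  DF(B4)={B5}
  DF(B5)={B1}

φ for w: defs {B1,B3,B5}
  DF⁺ = {B1,B4,B5}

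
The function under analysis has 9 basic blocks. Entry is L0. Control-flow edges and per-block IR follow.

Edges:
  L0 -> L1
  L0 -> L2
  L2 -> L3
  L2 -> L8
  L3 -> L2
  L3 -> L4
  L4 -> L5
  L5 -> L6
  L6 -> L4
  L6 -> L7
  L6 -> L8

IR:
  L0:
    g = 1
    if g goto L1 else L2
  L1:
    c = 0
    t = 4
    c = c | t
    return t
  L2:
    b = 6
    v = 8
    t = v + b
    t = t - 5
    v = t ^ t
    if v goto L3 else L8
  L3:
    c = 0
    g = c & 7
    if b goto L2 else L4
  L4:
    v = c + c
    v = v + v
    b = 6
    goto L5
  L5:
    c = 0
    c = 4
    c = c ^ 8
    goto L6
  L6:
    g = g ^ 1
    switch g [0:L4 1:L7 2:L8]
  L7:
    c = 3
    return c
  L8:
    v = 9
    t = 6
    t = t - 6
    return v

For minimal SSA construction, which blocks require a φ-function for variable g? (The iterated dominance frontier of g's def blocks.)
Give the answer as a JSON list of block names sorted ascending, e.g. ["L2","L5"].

Answer: ["L2", "L4", "L8"]

Derivation:
idom tree: L1←L0 L2←L0 L3←L2 L4←L3 L5←L4 L6←L5 L7←L6 L8←L2
Join-block Dom:
  L2: preds {L0,L3}: {L0} ∩ {L0,L2,L3} = {L0}; idom=L0
  L4: preds {L3,L6}: {L0,L2,L3} ∩ {L0,L2,L3,L4,L5,L6} = {L0,L2,L3}; idom=L3
  L8: preds {L2,L6}: {L0,L2} ∩ {L0,L2,L3,L4,L5,L6} = {L0,L2}; idom=L2

DF walk-up:
  L2←L0: walk · to L0
  L2←L3: walk L3→L2 to L0
  L4←L3: walk · to L3
  L4←L6: walk L6→L5→L4 to L3
  L8←L2: walk · to L2
  L8←L6: walk L6→L5→L4→L3 to L2
  DF(L0)=∅
  DF(L1)=∅
  DF(L2)={L2}
  DF(L3)={L2,L8}
  DF(L4)={L4,L8}
  DF(L5)={L4,L8}
  DF(L6)={L4,L8}
  DF(L7)=∅
  DF(L8)=∅

φ for g: defs {L0,L3,L6}
  DF⁺ = {L2,L4,L8}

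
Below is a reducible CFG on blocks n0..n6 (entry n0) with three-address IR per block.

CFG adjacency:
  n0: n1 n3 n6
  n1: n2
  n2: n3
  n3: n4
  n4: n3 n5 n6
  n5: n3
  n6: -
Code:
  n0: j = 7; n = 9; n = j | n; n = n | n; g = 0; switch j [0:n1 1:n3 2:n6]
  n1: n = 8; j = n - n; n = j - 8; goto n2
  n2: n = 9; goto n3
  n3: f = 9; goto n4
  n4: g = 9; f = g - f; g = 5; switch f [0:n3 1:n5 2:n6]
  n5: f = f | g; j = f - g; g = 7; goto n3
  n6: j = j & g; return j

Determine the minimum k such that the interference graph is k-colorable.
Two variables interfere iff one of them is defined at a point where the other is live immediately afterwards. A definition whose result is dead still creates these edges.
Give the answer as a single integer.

def/use:
  n0: {g,j,n} / ∅
  n1: {j,n} / ∅
  n2: {n} / ∅
  n3: {f} / ∅
  n4: {f,g} / {f}
  n5: {f,g,j} / {f,g}
  n6: {j} / {g,j}

Liveness:
  live n0: ∅→{g,j}
  live n1: ∅→{j}
  live n2: {j}→{j}
  live n3: {j}→{f,j}
  live n4: {f,j}→{f,g,j}
  live n5: {f,g}→{j}
  live n6: {g,j}→∅

Interference:
  f: {g,j}
  g: {f,j}
  j: {f,g,n}
  n: {j}

Chromatic number:
  clique {f,g,j} ⇒ need ≥ 3
  assign f→c1 g→c2 j→c0 n→c1 — no edge inside a register ⇒ χ ≤ 3
  χ = 3

Answer: 3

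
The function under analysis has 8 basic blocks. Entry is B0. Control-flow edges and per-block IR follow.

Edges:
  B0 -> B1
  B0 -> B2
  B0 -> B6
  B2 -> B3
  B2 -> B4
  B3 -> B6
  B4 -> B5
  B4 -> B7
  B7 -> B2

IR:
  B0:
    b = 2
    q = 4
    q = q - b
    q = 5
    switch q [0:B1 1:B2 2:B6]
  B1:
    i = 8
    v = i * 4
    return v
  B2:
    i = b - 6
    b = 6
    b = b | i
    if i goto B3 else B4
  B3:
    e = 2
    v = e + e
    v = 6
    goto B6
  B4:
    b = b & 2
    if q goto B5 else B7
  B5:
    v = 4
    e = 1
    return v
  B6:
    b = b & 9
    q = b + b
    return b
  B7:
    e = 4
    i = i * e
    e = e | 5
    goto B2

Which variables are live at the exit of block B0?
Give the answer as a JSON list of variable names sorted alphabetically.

Block summaries:
  B0: def={b,q} ue=∅
  B1: def={i,v} ue=∅
  B2: def={b,i} ue={b}
  B3: def={e,v} ue=∅
  B4: def={b} ue={b,q}
  B5: def={e,v} ue=∅
  B6: def={b,q} ue={b}
  B7: def={e,i} ue={i}

Backward fixpoint:
  live B0: ∅→{b,q}
  live B1: ∅→∅
  live B2: {b,q}→{b,i,q}
  live B3: {b}→{b}
  live B4: {b,i,q}→{b,i,q}
  live B5: ∅→∅
  live B6: {b}→∅
  live B7: {b,i,q}→{b,q}

live-out(B0) = ["b", "q"]

Answer: ["b", "q"]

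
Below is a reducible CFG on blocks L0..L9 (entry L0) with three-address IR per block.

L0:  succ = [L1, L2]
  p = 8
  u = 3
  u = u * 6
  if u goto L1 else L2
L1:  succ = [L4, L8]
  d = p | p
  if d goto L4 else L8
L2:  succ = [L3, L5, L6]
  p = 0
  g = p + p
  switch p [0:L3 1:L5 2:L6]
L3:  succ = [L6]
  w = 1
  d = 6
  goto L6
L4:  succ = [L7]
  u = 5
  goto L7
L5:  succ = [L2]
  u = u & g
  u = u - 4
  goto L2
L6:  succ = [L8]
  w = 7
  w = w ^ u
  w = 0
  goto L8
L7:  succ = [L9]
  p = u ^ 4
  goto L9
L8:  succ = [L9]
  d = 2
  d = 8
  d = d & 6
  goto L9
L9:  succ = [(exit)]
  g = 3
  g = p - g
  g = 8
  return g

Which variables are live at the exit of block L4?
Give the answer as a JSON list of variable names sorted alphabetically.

Per-block:
  L0: {p,u} / ∅
  L1: {d} / {p}
  L2: {g,p} / ∅
  L3: {d,w} / ∅
  L4: {u} / ∅
  L5: {u} / {g,u}
  L6: {w} / {u}
  L7: {p} / {u}
  L8: {d} / ∅
  L9: {g} / {p}

Live sets:
  L0 li=∅ lo={p,u}
  L1 li={p} lo={p}
  L2 li={u} lo={g,p,u}
  L3 li={p,u} lo={p,u}
  L4 li=∅ lo={u}
  L5 li={g,u} lo={u}
  L6 li={p,u} lo={p}
  L7 li={u} lo={p}
  L8 li={p} lo={p}
  L9 li={p} lo=∅

live-out(L4) = ["u"]

Answer: ["u"]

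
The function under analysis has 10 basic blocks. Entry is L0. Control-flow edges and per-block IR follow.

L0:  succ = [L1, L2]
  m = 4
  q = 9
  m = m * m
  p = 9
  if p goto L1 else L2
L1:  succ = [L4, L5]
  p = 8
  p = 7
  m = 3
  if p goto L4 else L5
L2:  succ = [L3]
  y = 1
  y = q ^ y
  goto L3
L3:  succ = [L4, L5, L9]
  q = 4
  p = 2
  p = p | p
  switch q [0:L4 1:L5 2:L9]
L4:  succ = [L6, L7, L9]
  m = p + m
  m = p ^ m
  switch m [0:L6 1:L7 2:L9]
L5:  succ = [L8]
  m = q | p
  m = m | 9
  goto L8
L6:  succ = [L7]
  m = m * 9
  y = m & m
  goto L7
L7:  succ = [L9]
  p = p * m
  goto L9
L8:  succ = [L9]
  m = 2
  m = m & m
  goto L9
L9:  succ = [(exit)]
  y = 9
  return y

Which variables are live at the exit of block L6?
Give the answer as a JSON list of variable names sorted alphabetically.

Answer: ["m", "p"]

Derivation:
Block summaries:
  L0: {m,p,q} / ∅
  L1: {m,p} / ∅
  L2: {y} / {q}
  L3: {p,q} / ∅
  L4: {m} / {m,p}
  L5: {m} / {p,q}
  L6: {m,y} / {m}
  L7: {p} / {m,p}
  L8: {m} / ∅
  L9: {y} / ∅

Backward fixpoint:
  live L0: ∅→{m,q}
  live L1: {q}→{m,p,q}
  live L2: {m,q}→{m}
  live L3: {m}→{m,p,q}
  live L4: {m,p}→{m,p}
  live L5: {p,q}→∅
  live L6: {m,p}→{m,p}
  live L7: {m,p}→∅
  live L8: ∅→∅
  live L9: ∅→∅

live-out(L6) = ["m", "p"]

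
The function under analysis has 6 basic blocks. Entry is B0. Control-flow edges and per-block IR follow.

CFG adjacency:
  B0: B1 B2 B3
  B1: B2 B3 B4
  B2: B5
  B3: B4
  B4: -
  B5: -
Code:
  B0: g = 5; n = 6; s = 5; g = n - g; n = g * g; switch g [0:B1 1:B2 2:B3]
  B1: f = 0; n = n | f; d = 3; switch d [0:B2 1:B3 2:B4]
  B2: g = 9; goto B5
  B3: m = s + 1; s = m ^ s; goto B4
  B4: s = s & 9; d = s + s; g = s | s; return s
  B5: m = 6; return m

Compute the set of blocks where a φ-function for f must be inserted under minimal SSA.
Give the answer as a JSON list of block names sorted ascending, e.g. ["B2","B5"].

idom tree: B1←B0 B2←B0 B3←B0 B4←B0 B5←B2
Dom∩ at merges:
  B2: preds {B0,B1}: {B0} ∩ {B0,B1} = {B0}; idom=B0
  B3: preds {B0,B1}: {B0} ∩ {B0,B1} = {B0}; idom=B0
  B4: preds {B1,B3}: {B0,B1} ∩ {B0,B3} = {B0}; idom=B0

Frontier:
  join B2 pred B0: · stop@B0
  join B2 pred B1: B1 stop@B0
  join B3 pred B0: · stop@B0
  join B3 pred B1: B1 stop@B0
  join B4 pred B1: B1 stop@B0
  join B4 pred B3: B3 stop@B0
  B0: DF=∅
  B1: DF={B2,B3,B4}
  B2: DF=∅
  B3: DF={B4}
  B4: DF=∅
  B5: DF=∅

φ for f: defs {B1}
  DF⁺ = {B2,B3,B4}

Answer: ["B2", "B3", "B4"]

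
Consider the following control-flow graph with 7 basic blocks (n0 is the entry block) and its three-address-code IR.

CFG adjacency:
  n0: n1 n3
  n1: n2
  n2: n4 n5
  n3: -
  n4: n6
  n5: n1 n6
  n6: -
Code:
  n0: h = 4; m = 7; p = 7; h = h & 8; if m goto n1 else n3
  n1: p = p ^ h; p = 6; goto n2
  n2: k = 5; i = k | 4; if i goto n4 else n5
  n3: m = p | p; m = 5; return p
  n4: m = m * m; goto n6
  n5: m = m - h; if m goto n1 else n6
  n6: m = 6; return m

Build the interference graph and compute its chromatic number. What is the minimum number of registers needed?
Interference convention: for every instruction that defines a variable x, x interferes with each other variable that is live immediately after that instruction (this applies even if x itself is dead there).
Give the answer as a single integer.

Answer: 4

Working:
def/use:
  n0: {h,m,p} / ∅
  n1: {p} / {h,p}
  n2: {i,k} / ∅
  n3: {m} / {p}
  n4: {m} / {m}
  n5: {m} / {h,m}
  n6: {m} / ∅

Liveness:
  live n0: ∅→{h,m,p}
  live n1: {h,m,p}→{h,m,p}
  live n2: {h,m,p}→{h,m,p}
  live n3: {p}→∅
  live n4: {m}→∅
  live n5: {h,m,p}→{h,m,p}
  live n6: ∅→∅

Interfere edges:
  h↔{i,k,m,p}
  i↔{h,m,p}
  k↔{h,m,p}
  m↔{h,i,k,p}
  p↔{h,i,k,m}

Registers:
  clique {h,i,m,p} ⇒ need ≥ 4
  4-colouring: c0={h}  c1={m}  c2={p}  c3={i,k}
  χ = 4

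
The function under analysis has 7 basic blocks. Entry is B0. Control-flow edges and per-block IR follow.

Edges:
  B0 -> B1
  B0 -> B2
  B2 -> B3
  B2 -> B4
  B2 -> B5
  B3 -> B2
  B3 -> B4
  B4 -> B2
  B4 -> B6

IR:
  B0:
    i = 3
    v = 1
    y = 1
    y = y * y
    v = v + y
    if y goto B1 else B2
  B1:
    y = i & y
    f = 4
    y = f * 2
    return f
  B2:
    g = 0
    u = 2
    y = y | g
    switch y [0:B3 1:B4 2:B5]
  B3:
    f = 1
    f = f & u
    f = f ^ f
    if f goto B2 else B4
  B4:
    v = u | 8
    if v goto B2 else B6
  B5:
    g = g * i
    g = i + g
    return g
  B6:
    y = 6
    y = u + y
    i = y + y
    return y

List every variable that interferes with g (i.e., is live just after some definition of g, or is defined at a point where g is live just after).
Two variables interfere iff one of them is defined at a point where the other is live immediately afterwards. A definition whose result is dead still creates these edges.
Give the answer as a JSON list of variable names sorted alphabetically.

Answer: ["i", "u", "y"]

Working:
Block summaries:
  B0: def={i,v,y} ue=∅
  B1: def={f,y} ue={i,y}
  B2: def={g,u,y} ue={y}
  B3: def={f} ue={u}
  B4: def={v} ue={u}
  B5: def={g} ue={g,i}
  B6: def={i,y} ue={u}

Liveness:
  live B0: ∅→{i,y}
  live B1: {i,y}→∅
  live B2: {i,y}→{g,i,u,y}
  live B3: {i,u,y}→{i,u,y}
  live B4: {i,u,y}→{i,u,y}
  live B5: {g,i}→∅
  live B6: {u}→∅

Interference:
  f — {i,u,y}
  g — {i,u,y}
  i — {f,g,u,v,y}
  u — {f,g,i,v,y}
  v — {i,u,y}
  y — {f,g,i,u,v}

N(g) = ["i", "u", "y"]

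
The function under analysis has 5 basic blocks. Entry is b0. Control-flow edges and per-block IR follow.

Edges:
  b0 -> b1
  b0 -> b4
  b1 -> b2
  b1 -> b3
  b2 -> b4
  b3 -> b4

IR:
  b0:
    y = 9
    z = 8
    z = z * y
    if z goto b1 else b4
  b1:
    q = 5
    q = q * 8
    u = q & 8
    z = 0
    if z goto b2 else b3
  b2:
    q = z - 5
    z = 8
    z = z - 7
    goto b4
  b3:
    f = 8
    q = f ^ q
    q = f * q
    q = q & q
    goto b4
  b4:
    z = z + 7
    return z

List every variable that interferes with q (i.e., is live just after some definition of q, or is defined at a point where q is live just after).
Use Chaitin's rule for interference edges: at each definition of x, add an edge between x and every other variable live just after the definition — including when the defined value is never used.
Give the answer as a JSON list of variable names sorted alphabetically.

Per-block:
  b0: def={y,z} ue=∅
  b1: def={q,u,z} ue=∅
  b2: def={q,z} ue={z}
  b3: def={f,q} ue={q}
  b4: def={z} ue={z}

Live sets:
  b0: in=∅ out={z}
  b1: in=∅ out={q,z}
  b2: in={z} out={z}
  b3: in={q,z} out={z}
  b4: in={z} out=∅

Conflict graph:
  f↔{q,z}
  q↔{f,u,z}
  u↔{q}
  y↔{z}
  z↔{f,q,y}

N(q) = ["f", "u", "z"]

Answer: ["f", "u", "z"]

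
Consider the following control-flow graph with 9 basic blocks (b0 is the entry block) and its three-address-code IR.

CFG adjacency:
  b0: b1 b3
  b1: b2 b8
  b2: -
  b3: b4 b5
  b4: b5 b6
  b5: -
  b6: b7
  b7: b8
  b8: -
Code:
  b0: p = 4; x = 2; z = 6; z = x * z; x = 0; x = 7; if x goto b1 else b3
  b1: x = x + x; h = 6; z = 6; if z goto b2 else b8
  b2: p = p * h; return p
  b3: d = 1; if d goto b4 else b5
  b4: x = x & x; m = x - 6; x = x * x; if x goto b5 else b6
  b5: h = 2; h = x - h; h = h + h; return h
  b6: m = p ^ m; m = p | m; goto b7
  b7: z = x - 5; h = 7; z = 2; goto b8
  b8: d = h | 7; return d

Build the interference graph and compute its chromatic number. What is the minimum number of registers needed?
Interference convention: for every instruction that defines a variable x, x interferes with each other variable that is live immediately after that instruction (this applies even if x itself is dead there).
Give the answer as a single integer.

Block summaries:
  b0: def={p,x,z} ue=∅
  b1: def={h,x,z} ue={x}
  b2: def={p} ue={h,p}
  b3: def={d} ue=∅
  b4: def={m,x} ue={x}
  b5: def={h} ue={x}
  b6: def={m} ue={m,p}
  b7: def={h,z} ue={x}
  b8: def={d} ue={h}

Live sets:
  live b0: ∅→{p,x}
  live b1: {p,x}→{h,p}
  live b2: {h,p}→∅
  live b3: {p,x}→{p,x}
  live b4: {p,x}→{m,p,x}
  live b5: {x}→∅
  live b6: {m,p,x}→{x}
  live b7: {x}→{h}
  live b8: {h}→∅

Conflict graph:
  d↔{p,x}
  h↔{p,x,z}
  m↔{p,x}
  p↔{d,h,m,x,z}
  x↔{d,h,m,p,z}
  z↔{h,p,x}

Chromatic number:
  clique {h,p,x,z} ⇒ need ≥ 4
  assign d→R2 h→R2 m→R2 p→R0 x→R1 z→R3 — no edge inside a register ⇒ χ ≤ 4
  χ = 4

Answer: 4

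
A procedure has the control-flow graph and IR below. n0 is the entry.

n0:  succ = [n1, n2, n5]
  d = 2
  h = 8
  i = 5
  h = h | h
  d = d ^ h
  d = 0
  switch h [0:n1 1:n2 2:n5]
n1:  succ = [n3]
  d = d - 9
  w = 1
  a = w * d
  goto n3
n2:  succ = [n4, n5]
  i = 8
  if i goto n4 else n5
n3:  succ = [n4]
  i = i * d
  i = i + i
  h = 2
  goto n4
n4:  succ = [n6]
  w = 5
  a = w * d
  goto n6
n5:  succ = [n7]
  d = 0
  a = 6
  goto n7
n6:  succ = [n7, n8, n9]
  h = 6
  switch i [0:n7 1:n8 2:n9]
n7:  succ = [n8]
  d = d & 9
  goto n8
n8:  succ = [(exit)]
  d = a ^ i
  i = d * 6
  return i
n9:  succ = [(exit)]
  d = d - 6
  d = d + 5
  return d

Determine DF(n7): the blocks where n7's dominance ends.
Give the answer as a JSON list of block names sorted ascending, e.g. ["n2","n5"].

Answer: ["n8"]

Working:
idom tree: n1←n0 n2←n0 n3←n1 n4←n0 n5←n0 n6←n4 n7←n0 n8←n0 n9←n6
Join-block Dom:
  n4: preds {n2,n3}: {n0,n2} ∩ {n0,n1,n3} = {n0}; idom=n0
  n5: preds {n0,n2}: {n0} ∩ {n0,n2} = {n0}; idom=n0
  n7: preds {n5,n6}: {n0,n5} ∩ {n0,n4,n6} = {n0}; idom=n0
  n8: preds {n6,n7}: {n0,n4,n6} ∩ {n0,n7} = {n0}; idom=n0

DF walk-up:
  join n4 pred n2: n2 stop@n0
  join n4 pred n3: n3→n1 stop@n0
  join n5 pred n0: · stop@n0
  join n5 pred n2: n2 stop@n0
  join n7 pred n5: n5 stop@n0
  join n7 pred n6: n6→n4 stop@n0
  join n8 pred n6: n6→n4 stop@n0
  join n8 pred n7: n7 stop@n0
  DF(n0)=∅
  DF(n1)={n4}
  DF(n2)={n4,n5}
  DF(n3)={n4}
  DF(n4)={n7,n8}
  DF(n5)={n7}
  DF(n6)={n7,n8}
  DF(n7)={n8}
  DF(n8)=∅
  DF(n9)=∅

DF(n7) = ["n8"]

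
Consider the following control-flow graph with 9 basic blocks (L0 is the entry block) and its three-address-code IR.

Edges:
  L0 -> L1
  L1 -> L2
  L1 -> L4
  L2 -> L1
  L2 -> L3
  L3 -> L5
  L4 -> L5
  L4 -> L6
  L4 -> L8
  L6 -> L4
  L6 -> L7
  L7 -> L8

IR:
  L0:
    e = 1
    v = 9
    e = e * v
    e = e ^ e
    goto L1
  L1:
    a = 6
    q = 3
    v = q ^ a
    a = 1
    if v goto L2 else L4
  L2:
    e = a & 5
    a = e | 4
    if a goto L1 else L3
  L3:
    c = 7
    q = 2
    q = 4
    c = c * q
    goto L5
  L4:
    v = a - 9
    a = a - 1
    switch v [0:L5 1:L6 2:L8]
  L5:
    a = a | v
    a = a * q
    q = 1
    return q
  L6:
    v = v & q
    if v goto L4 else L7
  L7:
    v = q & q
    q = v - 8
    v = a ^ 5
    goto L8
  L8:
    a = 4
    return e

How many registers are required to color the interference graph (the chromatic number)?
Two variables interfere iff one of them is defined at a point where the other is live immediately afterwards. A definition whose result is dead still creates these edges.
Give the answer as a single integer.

Answer: 4

Working:
Block summaries:
  L0: {e,v} / ∅
  L1: {a,q,v} / ∅
  L2: {a,e} / {a}
  L3: {c,q} / ∅
  L4: {a,v} / {a}
  L5: {a,q} / {a,q,v}
  L6: {v} / {q,v}
  L7: {q,v} / {a,q}
  L8: {a} / {e}

Backward fixpoint:
  live L0: ∅→{e}
  live L1: {e}→{a,e,q,v}
  live L2: {a,v}→{a,e,v}
  live L3: {a,v}→{a,q,v}
  live L4: {a,e,q}→{a,e,q,v}
  live L5: {a,q,v}→∅
  live L6: {a,e,q,v}→{a,e,q}
  live L7: {a,e,q}→{e}
  live L8: {e}→∅

Interfere edges:
  a↔{c,e,q,v}
  c↔{a,q,v}
  e↔{a,q,v}
  q↔{a,c,e,v}
  v↔{a,c,e,q}

Registers:
  clique {a,c,q,v} ⇒ need ≥ 4
  assign a→r0 c→r3 e→r3 q→r1 v→r2 — no edge inside a register ⇒ χ ≤ 4
  χ = 4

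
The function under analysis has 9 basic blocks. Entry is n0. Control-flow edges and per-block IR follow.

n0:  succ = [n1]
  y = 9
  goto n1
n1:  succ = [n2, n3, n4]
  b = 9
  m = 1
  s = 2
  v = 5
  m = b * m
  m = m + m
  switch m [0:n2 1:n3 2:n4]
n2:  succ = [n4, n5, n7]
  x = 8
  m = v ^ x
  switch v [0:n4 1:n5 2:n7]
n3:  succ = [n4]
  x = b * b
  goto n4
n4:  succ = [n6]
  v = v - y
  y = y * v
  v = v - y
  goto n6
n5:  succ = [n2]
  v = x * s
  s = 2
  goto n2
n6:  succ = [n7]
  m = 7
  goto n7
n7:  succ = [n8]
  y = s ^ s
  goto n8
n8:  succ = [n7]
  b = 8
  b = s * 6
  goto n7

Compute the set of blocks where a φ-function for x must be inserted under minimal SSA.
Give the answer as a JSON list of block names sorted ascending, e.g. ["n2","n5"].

idom tree: n1←n0 n2←n1 n3←n1 n4←n1 n5←n2 n6←n4 n7←n1 n8←n7
Join-block Dom:
  n2: preds {n1,n5}: {n0,n1} ∩ {n0,n1,n2,n5} = {n0,n1}; idom=n1
  n4: preds {n1,n2,n3}: {n0,n1} ∩ {n0,n1,n2} ∩ {n0,n1,n3} = {n0,n1}; idom=n1
  n7: preds {n2,n6,n8}: {n0,n1,n2} ∩ {n0,n1,n4,n6} ∩ {n0,n1,n7,n8} = {n0,n1}; idom=n1

Frontier:
  join n2 pred n1: · stop@n1
  join n2 pred n5: n5→n2 stop@n1
  join n4 pred n1: · stop@n1
  join n4 pred n2: n2 stop@n1
  join n4 pred n3: n3 stop@n1
  join n7 pred n2: n2 stop@n1
  join n7 pred n6: n6→n4 stop@n1
  join n7 pred n8: n8→n7 stop@n1
  n0 → ∅
  n1 → ∅
  n2 → {n2,n4,n7}
  n3 → {n4}
  n4 → {n7}
  n5 → {n2}
  n6 → {n7}
  n7 → {n7}
  n8 → {n7}

φ for x: defs {n2,n3}
  DF⁺ = {n2,n4,n7}

Answer: ["n2", "n4", "n7"]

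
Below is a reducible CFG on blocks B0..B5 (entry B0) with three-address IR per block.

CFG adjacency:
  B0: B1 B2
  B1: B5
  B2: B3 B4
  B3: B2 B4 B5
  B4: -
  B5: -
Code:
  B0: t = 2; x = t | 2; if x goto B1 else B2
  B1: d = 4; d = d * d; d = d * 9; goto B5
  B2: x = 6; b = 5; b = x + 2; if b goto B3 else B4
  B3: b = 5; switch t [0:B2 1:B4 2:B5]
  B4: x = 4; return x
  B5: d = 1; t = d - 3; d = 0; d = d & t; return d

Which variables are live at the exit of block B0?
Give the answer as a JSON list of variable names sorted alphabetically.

Answer: ["t"]

Analysis:
Per-block:
  B0: def={t,x} ue=∅
  B1: def={d} ue=∅
  B2: def={b,x} ue=∅
  B3: def={b} ue={t}
  B4: def={x} ue=∅
  B5: def={d,t} ue=∅

Liveness:
  B0 li=∅ lo={t}
  B1 li=∅ lo=∅
  B2 li={t} lo={t}
  B3 li={t} lo={t}
  B4 li=∅ lo=∅
  B5 li=∅ lo=∅

live-out(B0) = ["t"]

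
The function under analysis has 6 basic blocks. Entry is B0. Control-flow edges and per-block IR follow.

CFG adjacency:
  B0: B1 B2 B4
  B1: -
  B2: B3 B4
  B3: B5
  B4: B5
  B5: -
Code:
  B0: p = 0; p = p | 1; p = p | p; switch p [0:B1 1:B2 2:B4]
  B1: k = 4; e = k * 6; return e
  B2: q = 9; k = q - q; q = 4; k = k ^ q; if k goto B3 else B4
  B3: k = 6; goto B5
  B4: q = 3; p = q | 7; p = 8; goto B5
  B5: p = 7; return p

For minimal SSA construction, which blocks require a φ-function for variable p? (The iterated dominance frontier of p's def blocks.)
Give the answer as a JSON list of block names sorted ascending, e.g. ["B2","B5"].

Answer: ["B5"]

Analysis:
idom tree: B1←B0 B2←B0 B3←B2 B4←B0 B5←B0
Dom∩ at merges:
  B4: preds {B0,B2}: {B0} ∩ {B0,B2} = {B0}; idom=B0
  B5: preds {B3,B4}: {B0,B2,B3} ∩ {B0,B4} = {B0}; idom=B0

DF walk-up:
  join B4 pred B0: · stop@B0
  join B4 pred B2: B2 stop@B0
  join B5 pred B3: B3→B2 stop@B0
  join B5 pred B4: B4 stop@B0
  B0: DF=∅
  B1: DF=∅
  B2: DF={B4,B5}
  B3: DF={B5}
  B4: DF={B5}
  B5: DF=∅

φ for p: defs {B0,B4,B5}
  DF⁺ = {B5}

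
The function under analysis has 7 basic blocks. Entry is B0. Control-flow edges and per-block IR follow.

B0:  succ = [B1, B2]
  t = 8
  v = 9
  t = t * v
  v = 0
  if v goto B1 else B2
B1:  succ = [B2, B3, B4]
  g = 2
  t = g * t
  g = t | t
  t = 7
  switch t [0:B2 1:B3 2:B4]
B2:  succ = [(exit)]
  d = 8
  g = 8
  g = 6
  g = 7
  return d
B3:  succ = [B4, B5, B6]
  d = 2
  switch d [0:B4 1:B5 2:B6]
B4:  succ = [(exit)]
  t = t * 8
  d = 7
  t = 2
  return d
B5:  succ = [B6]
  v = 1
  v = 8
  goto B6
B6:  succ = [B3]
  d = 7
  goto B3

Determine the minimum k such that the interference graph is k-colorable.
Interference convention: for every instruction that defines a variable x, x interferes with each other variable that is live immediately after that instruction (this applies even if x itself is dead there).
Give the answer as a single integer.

Per-block:
  B0: {t,v} / ∅
  B1: {g,t} / {t}
  B2: {d,g} / ∅
  B3: {d} / ∅
  B4: {d,t} / {t}
  B5: {v} / ∅
  B6: {d} / ∅

Live sets:
  B0 li=∅ lo={t}
  B1 li={t} lo={t}
  B2 li=∅ lo=∅
  B3 li={t} lo={t}
  B4 li={t} lo=∅
  B5 li={t} lo={t}
  B6 li={t} lo={t}

Conflict graph:
  d↔{g,t}
  g↔{d,t}
  t↔{d,g,v}
  v↔{t}

Colouring:
  clique {d,g,t} ⇒ need ≥ 3
  3-colouring: R0={t}  R1={d,v}  R2={g}
  χ = 3

Answer: 3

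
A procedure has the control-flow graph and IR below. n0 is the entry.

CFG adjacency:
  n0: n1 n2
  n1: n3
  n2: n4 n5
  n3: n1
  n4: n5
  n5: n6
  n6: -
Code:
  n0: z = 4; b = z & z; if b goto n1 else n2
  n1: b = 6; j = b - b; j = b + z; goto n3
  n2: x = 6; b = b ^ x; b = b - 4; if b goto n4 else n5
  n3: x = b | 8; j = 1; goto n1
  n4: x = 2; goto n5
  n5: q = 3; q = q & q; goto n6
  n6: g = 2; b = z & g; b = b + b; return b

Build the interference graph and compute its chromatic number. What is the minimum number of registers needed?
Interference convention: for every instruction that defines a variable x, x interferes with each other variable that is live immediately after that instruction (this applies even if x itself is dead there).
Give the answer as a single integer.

Answer: 3

Derivation:
Block summaries:
  n0 def {b,z} use ∅
  n1 def {b,j} use {z}
  n2 def {b,x} use {b}
  n3 def {j,x} use {b}
  n4 def {x} use ∅
  n5 def {q} use ∅
  n6 def {b,g} use {z}

Backward fixpoint:
  live n0: ∅→{b,z}
  live n1: {z}→{b,z}
  live n2: {b,z}→{z}
  live n3: {b,z}→{z}
  live n4: {z}→{z}
  live n5: {z}→{z}
  live n6: {z}→∅

Interference:
  b↔{j,x,z}
  g↔{z}
  j↔{b,z}
  q↔{z}
  x↔{b,z}
  z↔{b,g,j,q,x}

Registers:
  clique {b,j,z} ⇒ need ≥ 3
  assign b→r1 g→r1 j→r2 q→r1 x→r2 z→r0 — no edge inside a register ⇒ χ ≤ 3
  χ = 3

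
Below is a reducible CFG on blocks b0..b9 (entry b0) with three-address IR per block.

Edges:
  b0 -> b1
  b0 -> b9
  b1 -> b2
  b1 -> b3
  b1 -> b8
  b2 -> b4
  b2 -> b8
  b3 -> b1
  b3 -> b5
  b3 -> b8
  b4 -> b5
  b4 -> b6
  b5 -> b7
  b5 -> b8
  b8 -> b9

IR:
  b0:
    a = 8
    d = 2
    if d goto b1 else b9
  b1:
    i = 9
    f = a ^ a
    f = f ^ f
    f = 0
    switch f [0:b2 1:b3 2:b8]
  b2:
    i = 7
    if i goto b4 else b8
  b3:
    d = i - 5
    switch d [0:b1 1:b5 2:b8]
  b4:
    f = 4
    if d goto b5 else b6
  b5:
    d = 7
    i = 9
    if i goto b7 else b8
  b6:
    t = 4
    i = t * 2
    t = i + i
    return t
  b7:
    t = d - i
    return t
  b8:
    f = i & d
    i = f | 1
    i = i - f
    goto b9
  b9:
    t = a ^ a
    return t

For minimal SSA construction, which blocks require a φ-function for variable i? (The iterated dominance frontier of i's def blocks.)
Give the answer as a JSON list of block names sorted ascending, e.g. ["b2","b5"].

Answer: ["b1", "b5", "b8", "b9"]

Derivation:
idom tree: b1←b0 b2←b1 b3←b1 b4←b2 b5←b1 b6←b4 b7←b5 b8←b1 b9←b0
Dom at joins:
  b1: preds {b0,b3}: {b0} ∩ {b0,b1,b3} = {b0}; idom=b0
  b5: preds {b3,b4}: {b0,b1,b3} ∩ {b0,b1,b2,b4} = {b0,b1}; idom=b1
  b8: preds {b1,b2,b3,b5}: {b0,b1} ∩ {b0,b1,b2} ∩ {b0,b1,b3} ∩ {b0,b1,b5} = {b0,b1}; idom=b1
  b9: preds {b0,b8}: {b0} ∩ {b0,b1,b8} = {b0}; idom=b0

DF derivation:
  join b1 pred b0: · stop@b0
  join b1 pred b3: b3→b1 stop@b0
  join b5 pred b3: b3 stop@b1
  join b5 pred b4: b4→b2 stop@b1
  join b8 pred b1: · stop@b1
  join b8 pred b2: b2 stop@b1
  join b8 pred b3: b3 stop@b1
  join b8 pred b5: b5 stop@b1
  join b9 pred b0: · stop@b0
  join b9 pred b8: b8→b1 stop@b0
  b0 → ∅
  b1 → {b1,b9}
  b2 → {b5,b8}
  b3 → {b1,b5,b8}
  b4 → {b5}
  b5 → {b8}
  b6 → ∅
  b7 → ∅
  b8 → {b9}
  b9 → ∅

φ for i: defs {b1,b2,b5,b6,b8}
  DF⁺ = {b1,b5,b8,b9}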